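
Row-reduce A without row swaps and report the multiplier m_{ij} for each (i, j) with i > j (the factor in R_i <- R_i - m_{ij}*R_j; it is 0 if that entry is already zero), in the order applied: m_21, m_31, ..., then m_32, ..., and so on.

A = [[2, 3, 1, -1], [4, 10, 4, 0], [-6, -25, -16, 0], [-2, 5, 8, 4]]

multipliers: 2, -3, -1, -4, 2, -1

Forward elimination:
R2 <- R2 - (2)*R1:  [ 0  4  2  2 ]
R3 <- R3 - (-3)*R1:  [   0  -16  -13   -3 ]
R4 <- R4 - (-1)*R1:  [ 0  8  9  3 ]
R3 <- R3 - (-4)*R2:  [  0   0  -5   5 ]
R4 <- R4 - (2)*R2:  [  0   0   5  -1 ]
R4 <- R4 - (-1)*R3:  [ 0  0  0  4 ]
Multipliers (in order of application): m_{21} = 2, m_{31} = -3, m_{41} = -1, m_{32} = -4, m_{42} = 2, m_{43} = -1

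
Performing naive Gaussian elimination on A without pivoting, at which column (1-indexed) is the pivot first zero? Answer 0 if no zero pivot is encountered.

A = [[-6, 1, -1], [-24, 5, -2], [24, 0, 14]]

Naive forward elimination:
R2 <- R2 - (4)*R1:  [ 0  1  2 ]
R3 <- R3 - (-4)*R1:  [  0   4  10 ]
R3 <- R3 - (4)*R2:  [ 0  0  2 ]
All pivots nonzero; naive elimination completes without hitting a zero pivot.

first zero-pivot column = 0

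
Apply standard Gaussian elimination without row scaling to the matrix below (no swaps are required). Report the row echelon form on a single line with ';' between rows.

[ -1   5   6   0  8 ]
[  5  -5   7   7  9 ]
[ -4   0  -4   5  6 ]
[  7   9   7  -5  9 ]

REF = [-1 5 6 0 8; 0 20 37 7 49; 0 0 9 12 23; 0 0 0 114/5 40]

Forward elimination:
R2 <- R2 - (-5)*R1:  [  0  20  37   7  49 ]
R3 <- R3 - (4)*R1:  [   0  -20  -28    5  -26 ]
R4 <- R4 - (-7)*R1:  [  0  44  49  -5  65 ]
R3 <- R3 - (-1)*R2:  [  0   0   9  12  23 ]
R4 <- R4 - (11/5)*R2:  [      0       0  -162/5  -102/5  -214/5 ]
R4 <- R4 - (-18/5)*R3:  [     0      0      0  114/5     40 ]
Row echelon form:
[ -1   5   6      0   8 ]
[  0  20  37      7  49 ]
[  0   0   9     12  23 ]
[  0   0   0  114/5  40 ]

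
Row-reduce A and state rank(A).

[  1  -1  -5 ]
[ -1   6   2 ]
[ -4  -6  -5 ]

rank(A) = 3

Row reduction:
R2 <- R2 - (-1)*R1:  [  0   5  -3 ]
R3 <- R3 - (-4)*R1:  [   0  -10  -25 ]
R3 <- R3 - (-2)*R2:  [   0    0  -31 ]
Row echelon form:
[ 1  -1   -5 ]
[ 0   5   -3 ]
[ 0   0  -31 ]
Nonzero rows / pivot columns: 3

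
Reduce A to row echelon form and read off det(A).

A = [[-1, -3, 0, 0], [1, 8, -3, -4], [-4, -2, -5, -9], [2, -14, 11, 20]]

Forward elimination:
R2 <- R2 - (-1)*R1:  [  0   5  -3  -4 ]
R3 <- R3 - (4)*R1:  [  0  10  -5  -9 ]
R4 <- R4 - (-2)*R1:  [   0  -20   11   20 ]
R3 <- R3 - (2)*R2:  [  0   0   1  -1 ]
R4 <- R4 - (-4)*R2:  [  0   0  -1   4 ]
R4 <- R4 - (-1)*R3:  [ 0  0  0  3 ]
Upper-triangular form:
[ -1  -3   0   0 ]
[  0   5  -3  -4 ]
[  0   0   1  -1 ]
[  0   0   0   3 ]
det(A) = (-1)^0 * (-1) * (5) * (1) * (3) = -15  (0 row swaps -> sign +1)

det(A) = -15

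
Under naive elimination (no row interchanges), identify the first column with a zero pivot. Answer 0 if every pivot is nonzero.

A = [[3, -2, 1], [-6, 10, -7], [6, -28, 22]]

Naive forward elimination:
R2 <- R2 - (-2)*R1:  [  0   6  -5 ]
R3 <- R3 - (2)*R1:  [   0  -24   20 ]
R3 <- R3 - (-4)*R2:  [ 0  0  0 ]
Matrix at this point:
[ 3  -2   1 ]
[ 0   6  -5 ]
[ 0   0   0 ]
Pivot entry (3,3) in the last row is zero and there are no rows below to swap with -> zero pivot in column 3 (A is singular).

first zero-pivot column = 3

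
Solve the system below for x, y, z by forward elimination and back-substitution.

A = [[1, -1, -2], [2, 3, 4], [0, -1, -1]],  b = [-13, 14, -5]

Forward elimination on [A|b]:
R2 <- R2 - (2)*R1:  [  0   5   8  40 ]
R3 <- R3 - (-1/5)*R2:  [   0    0  3/5    3 ]
Row echelon form:
[ 1  -1   -2  |  -13 ]
[ 0   5    8  |   40 ]
[ 0   0  3/5  |    3 ]
Back-substitution:
z = (3) / (3/5) = 5
y = (40 - (8)*(5)) / 5 = 0
x = (-13 - (-1)*(0) - (-2)*(5)) / 1 = -3

(-3, 0, 5)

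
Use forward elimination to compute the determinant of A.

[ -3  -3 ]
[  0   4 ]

det(A) = -12

Forward elimination:
Upper-triangular form:
[ -3  -3 ]
[  0   4 ]
det(A) = (-1)^0 * (-3) * (4) = -12  (0 row swaps -> sign +1)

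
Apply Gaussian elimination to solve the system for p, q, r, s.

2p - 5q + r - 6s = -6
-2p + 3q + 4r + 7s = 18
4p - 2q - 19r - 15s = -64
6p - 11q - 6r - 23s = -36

Forward elimination on [A|b]:
R2 <- R2 - (-1)*R1:  [  0  -2   5   1  12 ]
R3 <- R3 - (2)*R1:  [   0    8  -21   -3  -52 ]
R4 <- R4 - (3)*R1:  [   0    4   -9   -5  -18 ]
R3 <- R3 - (-4)*R2:  [  0   0  -1   1  -4 ]
R4 <- R4 - (-2)*R2:  [  0   0   1  -3   6 ]
R4 <- R4 - (-1)*R3:  [  0   0   0  -2   2 ]
Row echelon form:
[ 2  -5   1  -6  |  -6 ]
[ 0  -2   5   1  |  12 ]
[ 0   0  -1   1  |  -4 ]
[ 0   0   0  -2  |   2 ]
Back-substitution:
s = (2) / -2 = -1
r = (-4 - (1)*(-1)) / -1 = 3
q = (12 - (5)*(3) - (1)*(-1)) / -2 = 1
p = (-6 - (-5)*(1) - (1)*(3) - (-6)*(-1)) / 2 = -5

(-5, 1, 3, -1)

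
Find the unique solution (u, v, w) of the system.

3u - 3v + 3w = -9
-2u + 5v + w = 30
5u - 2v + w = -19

Forward elimination on [A|b]:
R2 <- R2 - (-2/3)*R1:  [  0   3   3  24 ]
R3 <- R3 - (5/3)*R1:  [  0   3  -4  -4 ]
R3 <- R3 - (1)*R2:  [   0    0   -7  -28 ]
Row echelon form:
[ 3  -3   3  |   -9 ]
[ 0   3   3  |   24 ]
[ 0   0  -7  |  -28 ]
Back-substitution:
w = (-28) / -7 = 4
v = (24 - (3)*(4)) / 3 = 4
u = (-9 - (-3)*(4) - (3)*(4)) / 3 = -3

(-3, 4, 4)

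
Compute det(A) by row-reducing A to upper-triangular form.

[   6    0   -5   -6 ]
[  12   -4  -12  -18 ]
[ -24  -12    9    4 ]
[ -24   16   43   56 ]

Forward elimination:
R2 <- R2 - (2)*R1:  [  0  -4  -2  -6 ]
R3 <- R3 - (-4)*R1:  [   0  -12  -11  -20 ]
R4 <- R4 - (-4)*R1:  [  0  16  23  32 ]
R3 <- R3 - (3)*R2:  [  0   0  -5  -2 ]
R4 <- R4 - (-4)*R2:  [  0   0  15   8 ]
R4 <- R4 - (-3)*R3:  [ 0  0  0  2 ]
Upper-triangular form:
[ 6   0  -5  -6 ]
[ 0  -4  -2  -6 ]
[ 0   0  -5  -2 ]
[ 0   0   0   2 ]
det(A) = (-1)^0 * (6) * (-4) * (-5) * (2) = 240  (0 row swaps -> sign +1)

det(A) = 240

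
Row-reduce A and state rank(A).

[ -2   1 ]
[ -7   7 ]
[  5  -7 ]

rank(A) = 2

Row reduction:
R2 <- R2 - (7/2)*R1:  [   0  7/2 ]
R3 <- R3 - (-5/2)*R1:  [    0  -9/2 ]
R3 <- R3 - (-9/7)*R2:  [ 0  0 ]
Row echelon form:
[ -2    1 ]
[  0  7/2 ]
[  0    0 ]
Nonzero rows / pivot columns: 2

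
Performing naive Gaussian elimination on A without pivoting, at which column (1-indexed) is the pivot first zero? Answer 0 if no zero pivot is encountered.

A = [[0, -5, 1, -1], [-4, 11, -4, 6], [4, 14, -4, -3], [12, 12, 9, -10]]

Naive forward elimination:
Pivot entry (1,1) is zero but row 2 has -4 in column 1 -> naive elimination stops; a row interchange (e.g. R1 <-> R2) would be required here.

first zero-pivot column = 1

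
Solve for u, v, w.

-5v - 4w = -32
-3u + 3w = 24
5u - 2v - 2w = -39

Forward elimination on [A|b]:
R1 <-> R2   (pivot in column 1 was zero)
[ -3   0   3   24 ]
[  0  -5  -4  -32 ]
[  5  -2  -2  -39 ]
R3 <- R3 - (-5/3)*R1:  [  0  -2   3   1 ]
R3 <- R3 - (2/5)*R2:  [    0     0  23/5  69/5 ]
Row echelon form:
[ -3   0     3  |    24 ]
[  0  -5    -4  |   -32 ]
[  0   0  23/5  |  69/5 ]
Back-substitution:
w = (69/5) / (23/5) = 3
v = (-32 - (-4)*(3)) / -5 = 4
u = (24 - (3)*(3)) / -3 = -5

(-5, 4, 3)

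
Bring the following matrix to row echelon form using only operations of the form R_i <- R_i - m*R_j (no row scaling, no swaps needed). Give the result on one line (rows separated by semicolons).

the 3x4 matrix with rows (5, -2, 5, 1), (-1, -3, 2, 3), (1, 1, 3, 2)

Forward elimination:
R2 <- R2 - (-1/5)*R1:  [     0  -17/5      3   16/5 ]
R3 <- R3 - (1/5)*R1:  [   0  7/5    2  9/5 ]
R3 <- R3 - (-7/17)*R2:  [     0      0  55/17  53/17 ]
Row echelon form:
[ 5     -2      5      1 ]
[ 0  -17/5      3   16/5 ]
[ 0      0  55/17  53/17 ]

REF = [5 -2 5 1; 0 -17/5 3 16/5; 0 0 55/17 53/17]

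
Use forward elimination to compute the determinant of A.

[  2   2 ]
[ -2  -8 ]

det(A) = -12

Forward elimination:
R2 <- R2 - (-1)*R1:  [  0  -6 ]
Upper-triangular form:
[ 2   2 ]
[ 0  -6 ]
det(A) = (-1)^0 * (2) * (-6) = -12  (0 row swaps -> sign +1)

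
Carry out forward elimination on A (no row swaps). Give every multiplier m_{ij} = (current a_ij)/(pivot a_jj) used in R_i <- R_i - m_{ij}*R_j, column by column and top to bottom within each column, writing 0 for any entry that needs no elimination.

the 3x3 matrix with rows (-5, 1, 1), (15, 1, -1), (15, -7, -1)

multipliers: -3, -3, -1

Forward elimination:
R2 <- R2 - (-3)*R1:  [ 0  4  2 ]
R3 <- R3 - (-3)*R1:  [  0  -4   2 ]
R3 <- R3 - (-1)*R2:  [ 0  0  4 ]
Multipliers (in order of application): m_{21} = -3, m_{31} = -3, m_{32} = -1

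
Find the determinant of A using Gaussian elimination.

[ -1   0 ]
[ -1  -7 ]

det(A) = 7

Forward elimination:
R2 <- R2 - (1)*R1:  [  0  -7 ]
Upper-triangular form:
[ -1   0 ]
[  0  -7 ]
det(A) = (-1)^0 * (-1) * (-7) = 7  (0 row swaps -> sign +1)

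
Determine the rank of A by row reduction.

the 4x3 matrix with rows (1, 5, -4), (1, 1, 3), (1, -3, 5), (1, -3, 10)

Row reduction:
R2 <- R2 - (1)*R1:  [  0  -4   7 ]
R3 <- R3 - (1)*R1:  [  0  -8   9 ]
R4 <- R4 - (1)*R1:  [  0  -8  14 ]
R3 <- R3 - (2)*R2:  [  0   0  -5 ]
R4 <- R4 - (2)*R2:  [ 0  0  0 ]
Row echelon form:
[ 1   5  -4 ]
[ 0  -4   7 ]
[ 0   0  -5 ]
[ 0   0   0 ]
Nonzero rows / pivot columns: 3

rank(A) = 3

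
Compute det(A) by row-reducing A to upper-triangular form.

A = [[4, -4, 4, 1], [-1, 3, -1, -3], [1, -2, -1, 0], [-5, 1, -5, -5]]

Forward elimination:
R2 <- R2 - (-1/4)*R1:  [     0      2      0  -11/4 ]
R3 <- R3 - (1/4)*R1:  [    0    -1    -2  -1/4 ]
R4 <- R4 - (-5/4)*R1:  [     0     -4      0  -15/4 ]
R3 <- R3 - (-1/2)*R2:  [     0      0     -2  -13/8 ]
R4 <- R4 - (-2)*R2:  [     0      0      0  -37/4 ]
Upper-triangular form:
[ 4  -4   4      1 ]
[ 0   2   0  -11/4 ]
[ 0   0  -2  -13/8 ]
[ 0   0   0  -37/4 ]
det(A) = (-1)^0 * (4) * (2) * (-2) * (-37/4) = 148  (0 row swaps -> sign +1)

det(A) = 148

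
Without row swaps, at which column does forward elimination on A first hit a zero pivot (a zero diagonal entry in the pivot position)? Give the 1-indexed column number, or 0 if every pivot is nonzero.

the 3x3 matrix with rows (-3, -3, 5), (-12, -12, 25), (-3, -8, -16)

Naive forward elimination:
R2 <- R2 - (4)*R1:  [ 0  0  5 ]
R3 <- R3 - (1)*R1:  [   0   -5  -21 ]
Matrix at this point:
[ -3  -3    5 ]
[  0   0    5 ]
[  0  -5  -21 ]
Pivot entry (2,2) is zero but row 3 has -5 in column 2 -> naive elimination stops; a row interchange (e.g. R2 <-> R3) would be required here.

first zero-pivot column = 2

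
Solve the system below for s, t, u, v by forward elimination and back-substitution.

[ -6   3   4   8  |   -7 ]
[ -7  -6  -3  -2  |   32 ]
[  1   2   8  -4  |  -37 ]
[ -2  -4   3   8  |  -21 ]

Forward elimination on [A|b]:
R2 <- R2 - (7/6)*R1:  [     0  -19/2  -23/3  -34/3  241/6 ]
R3 <- R3 - (-1/6)*R1:  [      0     5/2    26/3    -8/3  -229/6 ]
R4 <- R4 - (1/3)*R1:  [     0     -5    5/3   16/3  -56/3 ]
R3 <- R3 - (-5/19)*R2:  [        0         0    379/57   -322/57  -1573/57 ]
R4 <- R4 - (10/19)*R2:  [        0         0    325/57    644/57  -2269/57 ]
R4 <- R4 - (325/379)*R3:  [         0          0          0   6118/379  -6118/379 ]
Row echelon form:
[ -6      3       4         8  |         -7 ]
[  0  -19/2   -23/3     -34/3  |      241/6 ]
[  0      0  379/57   -322/57  |   -1573/57 ]
[  0      0       0  6118/379  |  -6118/379 ]
Back-substitution:
v = (-6118/379) / (6118/379) = -1
u = (-1573/57 - (-322/57)*(-1)) / (379/57) = -5
t = (241/6 - (-23/3)*(-5) - (-34/3)*(-1)) / (-19/2) = 1
s = (-7 - (3)*(1) - (4)*(-5) - (8)*(-1)) / -6 = -3

(-3, 1, -5, -1)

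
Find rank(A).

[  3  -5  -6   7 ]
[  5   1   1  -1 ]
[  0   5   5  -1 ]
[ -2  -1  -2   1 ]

rank(A) = 4

Row reduction:
R2 <- R2 - (5/3)*R1:  [     0   28/3     11  -38/3 ]
R4 <- R4 - (-2/3)*R1:  [     0  -13/3     -6   17/3 ]
R3 <- R3 - (15/28)*R2:  [      0       0  -25/28   81/14 ]
R4 <- R4 - (-13/28)*R2:  [      0       0  -25/28   -3/14 ]
R4 <- R4 - (1)*R3:  [  0   0   0  -6 ]
Row echelon form:
[ 3    -5      -6      7 ]
[ 0  28/3      11  -38/3 ]
[ 0     0  -25/28  81/14 ]
[ 0     0       0     -6 ]
Nonzero rows / pivot columns: 4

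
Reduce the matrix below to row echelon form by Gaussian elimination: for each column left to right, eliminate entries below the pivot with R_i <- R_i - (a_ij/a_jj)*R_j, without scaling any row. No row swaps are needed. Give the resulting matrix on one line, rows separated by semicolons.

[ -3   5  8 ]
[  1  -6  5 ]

REF = [-3 5 8; 0 -13/3 23/3]

Forward elimination:
R2 <- R2 - (-1/3)*R1:  [     0  -13/3   23/3 ]
Row echelon form:
[ -3      5     8 ]
[  0  -13/3  23/3 ]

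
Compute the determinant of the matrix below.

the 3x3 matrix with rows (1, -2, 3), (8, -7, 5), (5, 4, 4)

det(A) = 167

Forward elimination:
R2 <- R2 - (8)*R1:  [   0    9  -19 ]
R3 <- R3 - (5)*R1:  [   0   14  -11 ]
R3 <- R3 - (14/9)*R2:  [     0      0  167/9 ]
Upper-triangular form:
[ 1  -2      3 ]
[ 0   9    -19 ]
[ 0   0  167/9 ]
det(A) = (-1)^0 * (1) * (9) * (167/9) = 167  (0 row swaps -> sign +1)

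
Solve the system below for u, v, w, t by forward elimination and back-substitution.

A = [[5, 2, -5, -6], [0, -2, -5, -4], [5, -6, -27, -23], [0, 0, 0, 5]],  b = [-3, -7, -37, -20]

Forward elimination on [A|b]:
R3 <- R3 - (1)*R1:  [   0   -8  -22  -17  -34 ]
R3 <- R3 - (4)*R2:  [  0   0  -2  -1  -6 ]
Row echelon form:
[ 5   2  -5  -6  |   -3 ]
[ 0  -2  -5  -4  |   -7 ]
[ 0   0  -2  -1  |   -6 ]
[ 0   0   0   5  |  -20 ]
Back-substitution:
t = (-20) / 5 = -4
w = (-6 - (-1)*(-4)) / -2 = 5
v = (-7 - (-5)*(5) - (-4)*(-4)) / -2 = -1
u = (-3 - (2)*(-1) - (-5)*(5) - (-6)*(-4)) / 5 = 0

(0, -1, 5, -4)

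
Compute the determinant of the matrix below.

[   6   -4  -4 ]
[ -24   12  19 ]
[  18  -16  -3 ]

Forward elimination:
R2 <- R2 - (-4)*R1:  [  0  -4   3 ]
R3 <- R3 - (3)*R1:  [  0  -4   9 ]
R3 <- R3 - (1)*R2:  [ 0  0  6 ]
Upper-triangular form:
[ 6  -4  -4 ]
[ 0  -4   3 ]
[ 0   0   6 ]
det(A) = (-1)^0 * (6) * (-4) * (6) = -144  (0 row swaps -> sign +1)

det(A) = -144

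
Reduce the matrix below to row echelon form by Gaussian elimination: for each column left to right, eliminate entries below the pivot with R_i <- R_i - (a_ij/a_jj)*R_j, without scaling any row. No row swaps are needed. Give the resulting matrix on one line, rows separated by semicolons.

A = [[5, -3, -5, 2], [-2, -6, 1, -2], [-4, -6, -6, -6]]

Forward elimination:
R2 <- R2 - (-2/5)*R1:  [     0  -36/5     -1   -6/5 ]
R3 <- R3 - (-4/5)*R1:  [     0  -42/5    -10  -22/5 ]
R3 <- R3 - (7/6)*R2:  [     0      0  -53/6     -3 ]
Row echelon form:
[ 5     -3     -5     2 ]
[ 0  -36/5     -1  -6/5 ]
[ 0      0  -53/6    -3 ]

REF = [5 -3 -5 2; 0 -36/5 -1 -6/5; 0 0 -53/6 -3]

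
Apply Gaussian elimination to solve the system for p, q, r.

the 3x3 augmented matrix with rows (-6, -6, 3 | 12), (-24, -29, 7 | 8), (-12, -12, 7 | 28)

(-4, 4, 4)

Forward elimination on [A|b]:
R2 <- R2 - (4)*R1:  [   0   -5   -5  -40 ]
R3 <- R3 - (2)*R1:  [ 0  0  1  4 ]
Row echelon form:
[ -6  -6   3  |   12 ]
[  0  -5  -5  |  -40 ]
[  0   0   1  |    4 ]
Back-substitution:
r = (4) / 1 = 4
q = (-40 - (-5)*(4)) / -5 = 4
p = (12 - (-6)*(4) - (3)*(4)) / -6 = -4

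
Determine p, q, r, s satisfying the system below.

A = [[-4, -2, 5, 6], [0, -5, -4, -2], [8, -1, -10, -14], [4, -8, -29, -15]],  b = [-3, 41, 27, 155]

Forward elimination on [A|b]:
R3 <- R3 - (-2)*R1:  [  0  -5   0  -2  21 ]
R4 <- R4 - (-1)*R1:  [   0  -10  -24   -9  152 ]
R3 <- R3 - (1)*R2:  [   0    0    4    0  -20 ]
R4 <- R4 - (2)*R2:  [   0    0  -16   -5   70 ]
R4 <- R4 - (-4)*R3:  [   0    0    0   -5  -10 ]
Row echelon form:
[ -4  -2   5   6  |   -3 ]
[  0  -5  -4  -2  |   41 ]
[  0   0   4   0  |  -20 ]
[  0   0   0  -5  |  -10 ]
Back-substitution:
s = (-10) / -5 = 2
r = (-20) / 4 = -5
q = (41 - (-4)*(-5) - (-2)*(2)) / -5 = -5
p = (-3 - (-2)*(-5) - (5)*(-5) - (6)*(2)) / -4 = 0

(0, -5, -5, 2)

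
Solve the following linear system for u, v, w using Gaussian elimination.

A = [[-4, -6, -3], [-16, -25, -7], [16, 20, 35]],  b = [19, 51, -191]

(-1, 0, -5)

Forward elimination on [A|b]:
R2 <- R2 - (4)*R1:  [   0   -1    5  -25 ]
R3 <- R3 - (-4)*R1:  [    0    -4    23  -115 ]
R3 <- R3 - (4)*R2:  [   0    0    3  -15 ]
Row echelon form:
[ -4  -6  -3  |   19 ]
[  0  -1   5  |  -25 ]
[  0   0   3  |  -15 ]
Back-substitution:
w = (-15) / 3 = -5
v = (-25 - (5)*(-5)) / -1 = 0
u = (19 - (-6)*(0) - (-3)*(-5)) / -4 = -1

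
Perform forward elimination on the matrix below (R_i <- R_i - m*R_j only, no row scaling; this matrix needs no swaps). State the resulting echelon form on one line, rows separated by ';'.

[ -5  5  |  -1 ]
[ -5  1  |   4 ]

REF = [-5 5 -1; 0 -4 5]

Forward elimination:
R2 <- R2 - (1)*R1:  [  0  -4   5 ]
Row echelon form:
[ -5   5  |  -1 ]
[  0  -4  |   5 ]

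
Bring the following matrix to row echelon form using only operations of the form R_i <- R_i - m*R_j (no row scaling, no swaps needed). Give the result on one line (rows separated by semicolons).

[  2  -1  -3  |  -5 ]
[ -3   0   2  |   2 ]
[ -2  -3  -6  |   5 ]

REF = [2 -1 -3 -5; 0 -3/2 -5/2 -11/2; 0 0 -7/3 44/3]

Forward elimination:
R2 <- R2 - (-3/2)*R1:  [     0   -3/2   -5/2  -11/2 ]
R3 <- R3 - (-1)*R1:  [  0  -4  -9   0 ]
R3 <- R3 - (8/3)*R2:  [    0     0  -7/3  44/3 ]
Row echelon form:
[ 2    -1    -3  |     -5 ]
[ 0  -3/2  -5/2  |  -11/2 ]
[ 0     0  -7/3  |   44/3 ]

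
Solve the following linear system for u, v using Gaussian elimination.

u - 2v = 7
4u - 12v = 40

Forward elimination on [A|b]:
R2 <- R2 - (4)*R1:  [  0  -4  12 ]
Row echelon form:
[ 1  -2  |   7 ]
[ 0  -4  |  12 ]
Back-substitution:
v = (12) / -4 = -3
u = (7 - (-2)*(-3)) / 1 = 1

(1, -3)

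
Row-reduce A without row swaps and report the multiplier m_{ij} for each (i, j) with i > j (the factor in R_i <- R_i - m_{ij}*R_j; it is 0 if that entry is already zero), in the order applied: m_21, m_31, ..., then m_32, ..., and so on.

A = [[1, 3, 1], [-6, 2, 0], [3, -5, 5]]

Forward elimination:
R2 <- R2 - (-6)*R1:  [  0  20   6 ]
R3 <- R3 - (3)*R1:  [   0  -14    2 ]
R3 <- R3 - (-7/10)*R2:  [    0     0  31/5 ]
Multipliers (in order of application): m_{21} = -6, m_{31} = 3, m_{32} = -7/10

multipliers: -6, 3, -7/10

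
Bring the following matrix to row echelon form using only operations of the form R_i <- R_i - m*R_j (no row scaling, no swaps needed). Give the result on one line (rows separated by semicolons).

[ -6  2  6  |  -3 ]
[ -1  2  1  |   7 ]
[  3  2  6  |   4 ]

REF = [-6 2 6 -3; 0 5/3 0 15/2; 0 0 9 -11]

Forward elimination:
R2 <- R2 - (1/6)*R1:  [    0   5/3     0  15/2 ]
R3 <- R3 - (-1/2)*R1:  [   0    3    9  5/2 ]
R3 <- R3 - (9/5)*R2:  [   0    0    9  -11 ]
Row echelon form:
[ -6    2  6  |    -3 ]
[  0  5/3  0  |  15/2 ]
[  0    0  9  |   -11 ]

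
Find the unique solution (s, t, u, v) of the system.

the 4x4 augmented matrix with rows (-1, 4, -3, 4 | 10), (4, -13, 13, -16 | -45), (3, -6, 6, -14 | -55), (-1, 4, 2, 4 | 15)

(-1, -2, 1, 5)

Forward elimination on [A|b]:
R2 <- R2 - (-4)*R1:  [  0   3   1   0  -5 ]
R3 <- R3 - (-3)*R1:  [   0    6   -3   -2  -25 ]
R4 <- R4 - (1)*R1:  [ 0  0  5  0  5 ]
R3 <- R3 - (2)*R2:  [   0    0   -5   -2  -15 ]
R4 <- R4 - (-1)*R3:  [   0    0    0   -2  -10 ]
Row echelon form:
[ -1  4  -3   4  |   10 ]
[  0  3   1   0  |   -5 ]
[  0  0  -5  -2  |  -15 ]
[  0  0   0  -2  |  -10 ]
Back-substitution:
v = (-10) / -2 = 5
u = (-15 - (-2)*(5)) / -5 = 1
t = (-5 - (1)*(1)) / 3 = -2
s = (10 - (4)*(-2) - (-3)*(1) - (4)*(5)) / -1 = -1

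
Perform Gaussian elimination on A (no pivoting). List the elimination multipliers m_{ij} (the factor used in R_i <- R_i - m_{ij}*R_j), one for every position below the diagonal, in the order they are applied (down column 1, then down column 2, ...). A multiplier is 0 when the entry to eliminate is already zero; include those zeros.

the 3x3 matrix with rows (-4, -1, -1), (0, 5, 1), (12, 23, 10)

Forward elimination:
R2: entry in column 1 is already 0 -> m_{21} = 0 (no row operation needed)
R3 <- R3 - (-3)*R1:  [  0  20   7 ]
R3 <- R3 - (4)*R2:  [ 0  0  3 ]
Multipliers (in order of application): m_{21} = 0, m_{31} = -3, m_{32} = 4

multipliers: 0, -3, 4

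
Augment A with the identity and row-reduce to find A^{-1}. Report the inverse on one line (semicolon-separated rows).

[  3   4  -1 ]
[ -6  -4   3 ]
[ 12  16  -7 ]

inverse = [5/9 -1/3 -2/9; 1/6 1/4 1/12; 4/3 0 -1/3]

Gauss-Jordan on [A | I]:
R1 <- (1/3)*R1:  [    1   4/3  -1/3  |   1/3     0     0 ]
R2 <- R2 - (-6)*R1:  [ 0  4  1  |  2  1  0 ]
R3 <- R3 - (12)*R1:  [  0   0  -3  |  -4   0   1 ]
R2 <- (1/4)*R2:  [   0    1  1/4  |  1/2  1/4    0 ]
R1 <- R1 - (4/3)*R2:  [    1     0  -2/3  |  -1/3  -1/3     0 ]
R3 <- (1/-3)*R3:  [    0     0     1  |   4/3     0  -1/3 ]
R1 <- R1 - (-2/3)*R3:  [    1     0     0  |   5/9  -1/3  -2/9 ]
R2 <- R2 - (1/4)*R3:  [    0     1     0  |   1/6   1/4  1/12 ]
Right block of [I | A^{-1}] is the inverse:
[ 5/9  -1/3  -2/9 ]
[ 1/6   1/4  1/12 ]
[ 4/3     0  -1/3 ]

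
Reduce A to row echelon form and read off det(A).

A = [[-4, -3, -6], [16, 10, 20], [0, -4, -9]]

Forward elimination:
R2 <- R2 - (-4)*R1:  [  0  -2  -4 ]
R3 <- R3 - (2)*R2:  [  0   0  -1 ]
Upper-triangular form:
[ -4  -3  -6 ]
[  0  -2  -4 ]
[  0   0  -1 ]
det(A) = (-1)^0 * (-4) * (-2) * (-1) = -8  (0 row swaps -> sign +1)

det(A) = -8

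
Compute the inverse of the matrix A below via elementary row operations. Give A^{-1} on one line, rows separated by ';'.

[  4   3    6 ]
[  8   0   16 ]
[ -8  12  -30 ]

inverse = [-4/3 9/8 1/3; 7/9 -1/2 -1/9; 2/3 -1/2 -1/6]

Gauss-Jordan on [A | I]:
R1 <- (1/4)*R1:  [   1  3/4  3/2  |  1/4    0    0 ]
R2 <- R2 - (8)*R1:  [  0  -6   4  |  -2   1   0 ]
R3 <- R3 - (-8)*R1:  [   0   18  -18  |    2    0    1 ]
R2 <- (1/-6)*R2:  [    0     1  -2/3  |   1/3  -1/6     0 ]
R1 <- R1 - (3/4)*R2:  [   1    0    2  |    0  1/8    0 ]
R3 <- R3 - (18)*R2:  [  0   0  -6  |  -4   3   1 ]
R3 <- (1/-6)*R3:  [    0     0     1  |   2/3  -1/2  -1/6 ]
R1 <- R1 - (2)*R3:  [    1     0     0  |  -4/3   9/8   1/3 ]
R2 <- R2 - (-2/3)*R3:  [    0     1     0  |   7/9  -1/2  -1/9 ]
Right block of [I | A^{-1}] is the inverse:
[ -4/3   9/8   1/3 ]
[  7/9  -1/2  -1/9 ]
[  2/3  -1/2  -1/6 ]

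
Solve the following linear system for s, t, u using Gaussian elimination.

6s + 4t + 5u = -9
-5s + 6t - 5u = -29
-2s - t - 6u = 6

(2, -4, -1)

Forward elimination on [A|b]:
R2 <- R2 - (-5/6)*R1:  [     0   28/3   -5/6  -73/2 ]
R3 <- R3 - (-1/3)*R1:  [     0    1/3  -13/3      3 ]
R3 <- R3 - (1/28)*R2:  [       0        0  -241/56   241/56 ]
Row echelon form:
[ 6     4        5  |      -9 ]
[ 0  28/3     -5/6  |   -73/2 ]
[ 0     0  -241/56  |  241/56 ]
Back-substitution:
u = (241/56) / (-241/56) = -1
t = (-73/2 - (-5/6)*(-1)) / (28/3) = -4
s = (-9 - (4)*(-4) - (5)*(-1)) / 6 = 2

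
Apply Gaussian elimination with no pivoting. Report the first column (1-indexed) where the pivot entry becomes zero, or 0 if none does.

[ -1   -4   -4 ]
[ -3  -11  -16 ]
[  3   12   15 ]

first zero-pivot column = 0

Naive forward elimination:
R2 <- R2 - (3)*R1:  [  0   1  -4 ]
R3 <- R3 - (-3)*R1:  [ 0  0  3 ]
All pivots nonzero; naive elimination completes without hitting a zero pivot.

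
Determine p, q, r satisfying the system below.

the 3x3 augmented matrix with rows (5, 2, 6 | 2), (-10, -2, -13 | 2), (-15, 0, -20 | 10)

(2, 2, -2)

Forward elimination on [A|b]:
R2 <- R2 - (-2)*R1:  [  0   2  -1   6 ]
R3 <- R3 - (-3)*R1:  [  0   6  -2  16 ]
R3 <- R3 - (3)*R2:  [  0   0   1  -2 ]
Row echelon form:
[ 5  2   6  |   2 ]
[ 0  2  -1  |   6 ]
[ 0  0   1  |  -2 ]
Back-substitution:
r = (-2) / 1 = -2
q = (6 - (-1)*(-2)) / 2 = 2
p = (2 - (2)*(2) - (6)*(-2)) / 5 = 2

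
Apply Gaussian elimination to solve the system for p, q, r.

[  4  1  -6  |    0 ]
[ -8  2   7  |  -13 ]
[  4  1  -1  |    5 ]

(2, -2, 1)

Forward elimination on [A|b]:
R2 <- R2 - (-2)*R1:  [   0    4   -5  -13 ]
R3 <- R3 - (1)*R1:  [ 0  0  5  5 ]
Row echelon form:
[ 4  1  -6  |    0 ]
[ 0  4  -5  |  -13 ]
[ 0  0   5  |    5 ]
Back-substitution:
r = (5) / 5 = 1
q = (-13 - (-5)*(1)) / 4 = -2
p = (0 - (1)*(-2) - (-6)*(1)) / 4 = 2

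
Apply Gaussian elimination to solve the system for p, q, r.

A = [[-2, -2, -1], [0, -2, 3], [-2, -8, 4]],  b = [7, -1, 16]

(2, -4, -3)

Forward elimination on [A|b]:
R3 <- R3 - (1)*R1:  [  0  -6   5   9 ]
R3 <- R3 - (3)*R2:  [  0   0  -4  12 ]
Row echelon form:
[ -2  -2  -1  |   7 ]
[  0  -2   3  |  -1 ]
[  0   0  -4  |  12 ]
Back-substitution:
r = (12) / -4 = -3
q = (-1 - (3)*(-3)) / -2 = -4
p = (7 - (-2)*(-4) - (-1)*(-3)) / -2 = 2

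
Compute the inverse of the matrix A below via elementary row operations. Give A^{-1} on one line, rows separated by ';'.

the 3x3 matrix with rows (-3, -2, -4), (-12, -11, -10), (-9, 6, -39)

Gauss-Jordan on [A | I]:
R1 <- (1/-3)*R1:  [    1   2/3   4/3  |  -1/3     0     0 ]
R2 <- R2 - (-12)*R1:  [  0  -3   6  |  -4   1   0 ]
R3 <- R3 - (-9)*R1:  [   0   12  -27  |   -3    0    1 ]
R2 <- (1/-3)*R2:  [    0     1    -2  |   4/3  -1/3     0 ]
R1 <- R1 - (2/3)*R2:  [     1      0    8/3  |  -11/9    2/9      0 ]
R3 <- R3 - (12)*R2:  [   0    0   -3  |  -19    4    1 ]
R3 <- (1/-3)*R3:  [    0     0     1  |  19/3  -4/3  -1/3 ]
R1 <- R1 - (8/3)*R3:  [      1       0       0  |  -163/9    34/9     8/9 ]
R2 <- R2 - (-2)*R3:  [    0     1     0  |    14    -3  -2/3 ]
Right block of [I | A^{-1}] is the inverse:
[ -163/9  34/9   8/9 ]
[     14    -3  -2/3 ]
[   19/3  -4/3  -1/3 ]

inverse = [-163/9 34/9 8/9; 14 -3 -2/3; 19/3 -4/3 -1/3]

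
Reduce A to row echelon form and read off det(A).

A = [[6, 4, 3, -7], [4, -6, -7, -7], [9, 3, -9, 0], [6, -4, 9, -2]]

Forward elimination:
R2 <- R2 - (2/3)*R1:  [     0  -26/3     -9   -7/3 ]
R3 <- R3 - (3/2)*R1:  [     0     -3  -27/2   21/2 ]
R4 <- R4 - (1)*R1:  [  0  -8   6   5 ]
R3 <- R3 - (9/26)*R2:  [       0        0  -135/13   147/13 ]
R4 <- R4 - (12/13)*R2:  [      0       0  186/13   93/13 ]
R4 <- R4 - (-62/45)*R3:  [      0       0       0  341/15 ]
Upper-triangular form:
[ 6      4        3      -7 ]
[ 0  -26/3       -9    -7/3 ]
[ 0      0  -135/13  147/13 ]
[ 0      0        0  341/15 ]
det(A) = (-1)^0 * (6) * (-26/3) * (-135/13) * (341/15) = 12276  (0 row swaps -> sign +1)

det(A) = 12276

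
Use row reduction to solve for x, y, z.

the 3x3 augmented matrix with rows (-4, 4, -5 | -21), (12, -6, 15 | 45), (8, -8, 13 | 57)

(-4, -3, 5)

Forward elimination on [A|b]:
R2 <- R2 - (-3)*R1:  [   0    6    0  -18 ]
R3 <- R3 - (-2)*R1:  [  0   0   3  15 ]
Row echelon form:
[ -4  4  -5  |  -21 ]
[  0  6   0  |  -18 ]
[  0  0   3  |   15 ]
Back-substitution:
z = (15) / 3 = 5
y = (-18) / 6 = -3
x = (-21 - (4)*(-3) - (-5)*(5)) / -4 = -4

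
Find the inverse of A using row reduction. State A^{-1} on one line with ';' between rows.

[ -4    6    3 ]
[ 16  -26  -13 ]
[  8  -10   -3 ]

Gauss-Jordan on [A | I]:
R1 <- (1/-4)*R1:  [    1  -3/2  -3/4  |  -1/4     0     0 ]
R2 <- R2 - (16)*R1:  [  0  -2  -1  |   4   1   0 ]
R3 <- R3 - (8)*R1:  [ 0  2  3  |  2  0  1 ]
R2 <- (1/-2)*R2:  [    0     1   1/2  |    -2  -1/2     0 ]
R1 <- R1 - (-3/2)*R2:  [     1      0      0  |  -13/4   -3/4      0 ]
R3 <- R3 - (2)*R2:  [ 0  0  2  |  6  1  1 ]
R3 <- (1/2)*R3:  [   0    0    1  |    3  1/2  1/2 ]
R2 <- R2 - (1/2)*R3:  [    0     1     0  |  -7/2  -3/4  -1/4 ]
Right block of [I | A^{-1}] is the inverse:
[ -13/4  -3/4     0 ]
[  -7/2  -3/4  -1/4 ]
[     3   1/2   1/2 ]

inverse = [-13/4 -3/4 0; -7/2 -3/4 -1/4; 3 1/2 1/2]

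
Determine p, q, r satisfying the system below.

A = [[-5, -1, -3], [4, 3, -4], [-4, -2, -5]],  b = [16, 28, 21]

Forward elimination on [A|b]:
R2 <- R2 - (-4/5)*R1:  [     0   11/5  -32/5  204/5 ]
R3 <- R3 - (4/5)*R1:  [     0   -6/5  -13/5   41/5 ]
R3 <- R3 - (-6/11)*R2:  [      0       0  -67/11  335/11 ]
Row echelon form:
[ -5    -1      -3  |      16 ]
[  0  11/5   -32/5  |   204/5 ]
[  0     0  -67/11  |  335/11 ]
Back-substitution:
r = (335/11) / (-67/11) = -5
q = (204/5 - (-32/5)*(-5)) / (11/5) = 4
p = (16 - (-1)*(4) - (-3)*(-5)) / -5 = -1

(-1, 4, -5)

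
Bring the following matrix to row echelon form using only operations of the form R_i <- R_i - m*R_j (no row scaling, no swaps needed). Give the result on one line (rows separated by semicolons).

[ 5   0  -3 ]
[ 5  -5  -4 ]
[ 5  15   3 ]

Forward elimination:
R2 <- R2 - (1)*R1:  [  0  -5  -1 ]
R3 <- R3 - (1)*R1:  [  0  15   6 ]
R3 <- R3 - (-3)*R2:  [ 0  0  3 ]
Row echelon form:
[ 5   0  -3 ]
[ 0  -5  -1 ]
[ 0   0   3 ]

REF = [5 0 -3; 0 -5 -1; 0 0 3]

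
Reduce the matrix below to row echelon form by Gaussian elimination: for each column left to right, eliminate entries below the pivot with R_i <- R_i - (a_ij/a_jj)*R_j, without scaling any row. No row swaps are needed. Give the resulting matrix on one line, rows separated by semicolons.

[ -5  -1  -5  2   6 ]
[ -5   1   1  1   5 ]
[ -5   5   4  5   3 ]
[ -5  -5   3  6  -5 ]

REF = [-5 -1 -5 2 6; 0 2 6 -1 -1; 0 0 -9 6 0; 0 0 0 46/3 -13]

Forward elimination:
R2 <- R2 - (1)*R1:  [  0   2   6  -1  -1 ]
R3 <- R3 - (1)*R1:  [  0   6   9   3  -3 ]
R4 <- R4 - (1)*R1:  [   0   -4    8    4  -11 ]
R3 <- R3 - (3)*R2:  [  0   0  -9   6   0 ]
R4 <- R4 - (-2)*R2:  [   0    0   20    2  -13 ]
R4 <- R4 - (-20/9)*R3:  [    0     0     0  46/3   -13 ]
Row echelon form:
[ -5  -1  -5     2    6 ]
[  0   2   6    -1   -1 ]
[  0   0  -9     6    0 ]
[  0   0   0  46/3  -13 ]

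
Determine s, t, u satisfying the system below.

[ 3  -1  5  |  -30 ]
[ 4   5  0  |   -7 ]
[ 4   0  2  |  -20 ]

Forward elimination on [A|b]:
R2 <- R2 - (4/3)*R1:  [     0   19/3  -20/3     33 ]
R3 <- R3 - (4/3)*R1:  [     0    4/3  -14/3     20 ]
R3 <- R3 - (4/19)*R2:  [      0       0  -62/19  248/19 ]
Row echelon form:
[ 3    -1       5  |     -30 ]
[ 0  19/3   -20/3  |      33 ]
[ 0     0  -62/19  |  248/19 ]
Back-substitution:
u = (248/19) / (-62/19) = -4
t = (33 - (-20/3)*(-4)) / (19/3) = 1
s = (-30 - (-1)*(1) - (5)*(-4)) / 3 = -3

(-3, 1, -4)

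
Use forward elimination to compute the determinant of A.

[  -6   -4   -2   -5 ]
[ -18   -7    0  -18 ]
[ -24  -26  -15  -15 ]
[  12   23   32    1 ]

det(A) = -300

Forward elimination:
R2 <- R2 - (3)*R1:  [  0   5   6  -3 ]
R3 <- R3 - (4)*R1:  [   0  -10   -7    5 ]
R4 <- R4 - (-2)*R1:  [  0  15  28  -9 ]
R3 <- R3 - (-2)*R2:  [  0   0   5  -1 ]
R4 <- R4 - (3)*R2:  [  0   0  10   0 ]
R4 <- R4 - (2)*R3:  [ 0  0  0  2 ]
Upper-triangular form:
[ -6  -4  -2  -5 ]
[  0   5   6  -3 ]
[  0   0   5  -1 ]
[  0   0   0   2 ]
det(A) = (-1)^0 * (-6) * (5) * (5) * (2) = -300  (0 row swaps -> sign +1)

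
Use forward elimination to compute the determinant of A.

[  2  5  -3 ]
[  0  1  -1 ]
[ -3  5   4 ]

Forward elimination:
R3 <- R3 - (-3/2)*R1:  [    0  25/2  -1/2 ]
R3 <- R3 - (25/2)*R2:  [  0   0  12 ]
Upper-triangular form:
[ 2  5  -3 ]
[ 0  1  -1 ]
[ 0  0  12 ]
det(A) = (-1)^0 * (2) * (1) * (12) = 24  (0 row swaps -> sign +1)

det(A) = 24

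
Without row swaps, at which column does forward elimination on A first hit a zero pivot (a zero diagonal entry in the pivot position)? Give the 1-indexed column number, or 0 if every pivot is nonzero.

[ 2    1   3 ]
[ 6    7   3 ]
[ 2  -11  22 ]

first zero-pivot column = 0

Naive forward elimination:
R2 <- R2 - (3)*R1:  [  0   4  -6 ]
R3 <- R3 - (1)*R1:  [   0  -12   19 ]
R3 <- R3 - (-3)*R2:  [ 0  0  1 ]
All pivots nonzero; naive elimination completes without hitting a zero pivot.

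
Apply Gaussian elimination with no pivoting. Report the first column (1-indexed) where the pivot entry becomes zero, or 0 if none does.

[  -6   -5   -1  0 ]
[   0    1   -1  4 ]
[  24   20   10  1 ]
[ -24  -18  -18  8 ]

Naive forward elimination:
R3 <- R3 - (-4)*R1:  [ 0  0  6  1 ]
R4 <- R4 - (4)*R1:  [   0    2  -14    8 ]
R4 <- R4 - (2)*R2:  [   0    0  -12    0 ]
R4 <- R4 - (-2)*R3:  [ 0  0  0  2 ]
All pivots nonzero; naive elimination completes without hitting a zero pivot.

first zero-pivot column = 0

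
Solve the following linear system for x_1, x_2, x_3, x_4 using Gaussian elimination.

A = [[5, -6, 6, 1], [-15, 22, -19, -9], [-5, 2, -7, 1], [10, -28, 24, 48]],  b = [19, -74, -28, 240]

(4, 4, 3, 5)

Forward elimination on [A|b]:
R2 <- R2 - (-3)*R1:  [   0    4   -1   -6  -17 ]
R3 <- R3 - (-1)*R1:  [  0  -4  -1   2  -9 ]
R4 <- R4 - (2)*R1:  [   0  -16   12   46  202 ]
R3 <- R3 - (-1)*R2:  [   0    0   -2   -4  -26 ]
R4 <- R4 - (-4)*R2:  [   0    0    8   22  134 ]
R4 <- R4 - (-4)*R3:  [  0   0   0   6  30 ]
Row echelon form:
[ 5  -6   6   1  |   19 ]
[ 0   4  -1  -6  |  -17 ]
[ 0   0  -2  -4  |  -26 ]
[ 0   0   0   6  |   30 ]
Back-substitution:
x_4 = (30) / 6 = 5
x_3 = (-26 - (-4)*(5)) / -2 = 3
x_2 = (-17 - (-1)*(3) - (-6)*(5)) / 4 = 4
x_1 = (19 - (-6)*(4) - (6)*(3) - (1)*(5)) / 5 = 4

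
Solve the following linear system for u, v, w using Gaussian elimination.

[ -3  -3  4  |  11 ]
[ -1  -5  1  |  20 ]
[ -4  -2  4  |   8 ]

(-1, -4, -1)

Forward elimination on [A|b]:
R2 <- R2 - (1/3)*R1:  [    0    -4  -1/3  49/3 ]
R3 <- R3 - (4/3)*R1:  [     0      2   -4/3  -20/3 ]
R3 <- R3 - (-1/2)*R2:  [    0     0  -3/2   3/2 ]
Row echelon form:
[ -3  -3     4  |    11 ]
[  0  -4  -1/3  |  49/3 ]
[  0   0  -3/2  |   3/2 ]
Back-substitution:
w = (3/2) / (-3/2) = -1
v = (49/3 - (-1/3)*(-1)) / -4 = -4
u = (11 - (-3)*(-4) - (4)*(-1)) / -3 = -1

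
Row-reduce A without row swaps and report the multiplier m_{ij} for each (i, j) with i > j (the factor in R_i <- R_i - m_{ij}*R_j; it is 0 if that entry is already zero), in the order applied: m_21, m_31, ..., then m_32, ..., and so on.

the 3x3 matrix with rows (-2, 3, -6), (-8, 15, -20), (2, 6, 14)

Forward elimination:
R2 <- R2 - (4)*R1:  [ 0  3  4 ]
R3 <- R3 - (-1)*R1:  [ 0  9  8 ]
R3 <- R3 - (3)*R2:  [  0   0  -4 ]
Multipliers (in order of application): m_{21} = 4, m_{31} = -1, m_{32} = 3

multipliers: 4, -1, 3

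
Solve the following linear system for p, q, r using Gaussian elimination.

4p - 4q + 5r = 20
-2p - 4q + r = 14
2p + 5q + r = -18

(1, -4, 0)

Forward elimination on [A|b]:
R2 <- R2 - (-1/2)*R1:  [   0   -6  7/2   24 ]
R3 <- R3 - (1/2)*R1:  [    0     7  -3/2   -28 ]
R3 <- R3 - (-7/6)*R2:  [     0      0  31/12      0 ]
Row echelon form:
[ 4  -4      5  |  20 ]
[ 0  -6    7/2  |  24 ]
[ 0   0  31/12  |   0 ]
Back-substitution:
r = (0) / (31/12) = 0
q = (24 - (7/2)*(0)) / -6 = -4
p = (20 - (-4)*(-4) - (5)*(0)) / 4 = 1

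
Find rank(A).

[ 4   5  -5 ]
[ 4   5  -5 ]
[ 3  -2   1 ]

Row reduction:
R2 <- R2 - (1)*R1:  [ 0  0  0 ]
R3 <- R3 - (3/4)*R1:  [     0  -23/4   19/4 ]
R2 <-> R3   (pivot in column 2 was zero)
[ 4      5    -5 ]
[ 0  -23/4  19/4 ]
[ 0      0     0 ]
Row echelon form:
[ 4      5    -5 ]
[ 0  -23/4  19/4 ]
[ 0      0     0 ]
Nonzero rows / pivot columns: 2

rank(A) = 2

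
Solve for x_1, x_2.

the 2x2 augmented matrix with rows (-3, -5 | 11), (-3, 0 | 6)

Forward elimination on [A|b]:
R2 <- R2 - (1)*R1:  [  0   5  -5 ]
Row echelon form:
[ -3  -5  |  11 ]
[  0   5  |  -5 ]
Back-substitution:
x_2 = (-5) / 5 = -1
x_1 = (11 - (-5)*(-1)) / -3 = -2

(-2, -1)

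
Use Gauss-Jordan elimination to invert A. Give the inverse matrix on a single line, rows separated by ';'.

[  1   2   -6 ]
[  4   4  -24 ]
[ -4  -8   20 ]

inverse = [-7 1/2 -3/2; 1 -1/4 0; -1 0 -1/4]

Gauss-Jordan on [A | I]:
R2 <- R2 - (4)*R1:  [  0  -4   0  |  -4   1   0 ]
R3 <- R3 - (-4)*R1:  [  0   0  -4  |   4   0   1 ]
R2 <- (1/-4)*R2:  [    0     1     0  |     1  -1/4     0 ]
R1 <- R1 - (2)*R2:  [   1    0   -6  |   -1  1/2    0 ]
R3 <- (1/-4)*R3:  [    0     0     1  |    -1     0  -1/4 ]
R1 <- R1 - (-6)*R3:  [    1     0     0  |    -7   1/2  -3/2 ]
Right block of [I | A^{-1}] is the inverse:
[ -7   1/2  -3/2 ]
[  1  -1/4     0 ]
[ -1     0  -1/4 ]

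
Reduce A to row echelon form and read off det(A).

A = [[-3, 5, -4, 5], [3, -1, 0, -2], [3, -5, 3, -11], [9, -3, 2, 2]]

det(A) = -48

Forward elimination:
R2 <- R2 - (-1)*R1:  [  0   4  -4   3 ]
R3 <- R3 - (-1)*R1:  [  0   0  -1  -6 ]
R4 <- R4 - (-3)*R1:  [   0   12  -10   17 ]
R4 <- R4 - (3)*R2:  [ 0  0  2  8 ]
R4 <- R4 - (-2)*R3:  [  0   0   0  -4 ]
Upper-triangular form:
[ -3  5  -4   5 ]
[  0  4  -4   3 ]
[  0  0  -1  -6 ]
[  0  0   0  -4 ]
det(A) = (-1)^0 * (-3) * (4) * (-1) * (-4) = -48  (0 row swaps -> sign +1)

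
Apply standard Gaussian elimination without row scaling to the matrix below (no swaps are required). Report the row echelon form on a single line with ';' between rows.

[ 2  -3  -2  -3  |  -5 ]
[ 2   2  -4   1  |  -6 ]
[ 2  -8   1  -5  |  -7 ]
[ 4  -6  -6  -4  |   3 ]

REF = [2 -3 -2 -3 -5; 0 5 -2 4 -1; 0 0 1 2 -3; 0 0 0 6 7]

Forward elimination:
R2 <- R2 - (1)*R1:  [  0   5  -2   4  -1 ]
R3 <- R3 - (1)*R1:  [  0  -5   3  -2  -2 ]
R4 <- R4 - (2)*R1:  [  0   0  -2   2  13 ]
R3 <- R3 - (-1)*R2:  [  0   0   1   2  -3 ]
R4 <- R4 - (-2)*R3:  [ 0  0  0  6  7 ]
Row echelon form:
[ 2  -3  -2  -3  |  -5 ]
[ 0   5  -2   4  |  -1 ]
[ 0   0   1   2  |  -3 ]
[ 0   0   0   6  |   7 ]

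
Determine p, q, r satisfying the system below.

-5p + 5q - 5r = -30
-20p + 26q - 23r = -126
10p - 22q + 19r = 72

Forward elimination on [A|b]:
R2 <- R2 - (4)*R1:  [  0   6  -3  -6 ]
R3 <- R3 - (-2)*R1:  [   0  -12    9   12 ]
R3 <- R3 - (-2)*R2:  [ 0  0  3  0 ]
Row echelon form:
[ -5  5  -5  |  -30 ]
[  0  6  -3  |   -6 ]
[  0  0   3  |    0 ]
Back-substitution:
r = (0) / 3 = 0
q = (-6 - (-3)*(0)) / 6 = -1
p = (-30 - (5)*(-1) - (-5)*(0)) / -5 = 5

(5, -1, 0)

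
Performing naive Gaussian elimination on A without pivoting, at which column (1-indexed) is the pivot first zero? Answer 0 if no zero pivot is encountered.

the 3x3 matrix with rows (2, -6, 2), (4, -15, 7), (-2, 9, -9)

first zero-pivot column = 0

Naive forward elimination:
R2 <- R2 - (2)*R1:  [  0  -3   3 ]
R3 <- R3 - (-1)*R1:  [  0   3  -7 ]
R3 <- R3 - (-1)*R2:  [  0   0  -4 ]
All pivots nonzero; naive elimination completes without hitting a zero pivot.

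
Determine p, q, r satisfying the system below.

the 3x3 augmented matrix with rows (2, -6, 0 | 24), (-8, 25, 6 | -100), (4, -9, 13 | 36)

(0, -4, 0)

Forward elimination on [A|b]:
R2 <- R2 - (-4)*R1:  [  0   1   6  -4 ]
R3 <- R3 - (2)*R1:  [   0    3   13  -12 ]
R3 <- R3 - (3)*R2:  [  0   0  -5   0 ]
Row echelon form:
[ 2  -6   0  |  24 ]
[ 0   1   6  |  -4 ]
[ 0   0  -5  |   0 ]
Back-substitution:
r = (0) / -5 = 0
q = (-4 - (6)*(0)) / 1 = -4
p = (24 - (-6)*(-4)) / 2 = 0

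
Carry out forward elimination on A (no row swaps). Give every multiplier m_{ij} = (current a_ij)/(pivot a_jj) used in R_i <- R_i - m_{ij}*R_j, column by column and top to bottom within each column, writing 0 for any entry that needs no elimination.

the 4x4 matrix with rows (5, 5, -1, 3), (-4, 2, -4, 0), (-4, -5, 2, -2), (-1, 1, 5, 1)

Forward elimination:
R2 <- R2 - (-4/5)*R1:  [     0      6  -24/5   12/5 ]
R3 <- R3 - (-4/5)*R1:  [   0   -1  6/5  2/5 ]
R4 <- R4 - (-1/5)*R1:  [    0     2  24/5   8/5 ]
R3 <- R3 - (-1/6)*R2:  [   0    0  2/5  4/5 ]
R4 <- R4 - (1/3)*R2:  [    0     0  32/5   4/5 ]
R4 <- R4 - (16)*R3:  [   0    0    0  -12 ]
Multipliers (in order of application): m_{21} = -4/5, m_{31} = -4/5, m_{41} = -1/5, m_{32} = -1/6, m_{42} = 1/3, m_{43} = 16

multipliers: -4/5, -4/5, -1/5, -1/6, 1/3, 16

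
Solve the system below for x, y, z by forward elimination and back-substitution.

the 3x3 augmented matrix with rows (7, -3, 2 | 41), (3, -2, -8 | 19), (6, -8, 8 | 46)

(5, -2, 0)

Forward elimination on [A|b]:
R2 <- R2 - (3/7)*R1:  [     0   -5/7  -62/7   10/7 ]
R3 <- R3 - (6/7)*R1:  [     0  -38/7   44/7   76/7 ]
R3 <- R3 - (38/5)*R2:  [     0      0  368/5      0 ]
Row echelon form:
[ 7    -3      2  |    41 ]
[ 0  -5/7  -62/7  |  10/7 ]
[ 0     0  368/5  |     0 ]
Back-substitution:
z = (0) / (368/5) = 0
y = (10/7 - (-62/7)*(0)) / (-5/7) = -2
x = (41 - (-3)*(-2) - (2)*(0)) / 7 = 5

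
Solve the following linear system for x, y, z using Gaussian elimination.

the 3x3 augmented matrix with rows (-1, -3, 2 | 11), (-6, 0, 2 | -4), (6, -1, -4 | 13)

Forward elimination on [A|b]:
R2 <- R2 - (6)*R1:  [   0   18  -10  -70 ]
R3 <- R3 - (-6)*R1:  [   0  -19    8   79 ]
R3 <- R3 - (-19/18)*R2:  [     0      0  -23/9   46/9 ]
Row echelon form:
[ -1  -3      2  |    11 ]
[  0  18    -10  |   -70 ]
[  0   0  -23/9  |  46/9 ]
Back-substitution:
z = (46/9) / (-23/9) = -2
y = (-70 - (-10)*(-2)) / 18 = -5
x = (11 - (-3)*(-5) - (2)*(-2)) / -1 = 0

(0, -5, -2)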